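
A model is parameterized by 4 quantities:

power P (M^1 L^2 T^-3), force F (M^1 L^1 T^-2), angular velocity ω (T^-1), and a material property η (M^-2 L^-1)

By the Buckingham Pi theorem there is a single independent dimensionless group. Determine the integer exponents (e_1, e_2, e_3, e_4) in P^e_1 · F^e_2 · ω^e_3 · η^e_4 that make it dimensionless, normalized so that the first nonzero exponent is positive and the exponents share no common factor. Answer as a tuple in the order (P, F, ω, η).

M: e_1·(1) + e_2·(1) + e_3·(0) + e_4·(-2) = 0
L: e_1·(2) + e_2·(1) + e_3·(0) + e_4·(-1) = 0
T: e_1·(-3) + e_2·(-2) + e_3·(-1) + e_4·(0) = 0
Solving this homogeneous linear system for the smallest-integer solution (first nonzero entry positive) gives (1, -3, 3, -1).

(1, -3, 3, -1)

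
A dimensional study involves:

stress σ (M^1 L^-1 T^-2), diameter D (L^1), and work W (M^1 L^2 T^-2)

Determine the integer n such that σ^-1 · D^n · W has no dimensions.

Balance the L exponent: (1)·n from D, plus −(-1) + (2) = 3 from the rest, must sum to zero.
n + 3 = 0, so n = -3.

-3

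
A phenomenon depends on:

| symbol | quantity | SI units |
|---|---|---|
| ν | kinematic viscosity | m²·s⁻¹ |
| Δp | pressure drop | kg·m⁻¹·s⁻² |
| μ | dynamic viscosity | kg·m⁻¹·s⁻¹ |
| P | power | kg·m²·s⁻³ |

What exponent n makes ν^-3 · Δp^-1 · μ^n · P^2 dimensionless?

Balance the M exponent: (1)·n from μ, plus −3·(0) − (1) + 2·(1) = 1 from the rest, must sum to zero.
n + 1 = 0, so n = -1.

-1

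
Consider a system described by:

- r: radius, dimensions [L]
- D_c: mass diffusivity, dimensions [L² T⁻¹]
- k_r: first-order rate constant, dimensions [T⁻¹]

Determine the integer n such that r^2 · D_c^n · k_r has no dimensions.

Balance the L exponent: (2)·n from D_c, plus 2·(1) + (0) = 2 from the rest, must sum to zero.
2n + 2 = 0, so n = -1.

-1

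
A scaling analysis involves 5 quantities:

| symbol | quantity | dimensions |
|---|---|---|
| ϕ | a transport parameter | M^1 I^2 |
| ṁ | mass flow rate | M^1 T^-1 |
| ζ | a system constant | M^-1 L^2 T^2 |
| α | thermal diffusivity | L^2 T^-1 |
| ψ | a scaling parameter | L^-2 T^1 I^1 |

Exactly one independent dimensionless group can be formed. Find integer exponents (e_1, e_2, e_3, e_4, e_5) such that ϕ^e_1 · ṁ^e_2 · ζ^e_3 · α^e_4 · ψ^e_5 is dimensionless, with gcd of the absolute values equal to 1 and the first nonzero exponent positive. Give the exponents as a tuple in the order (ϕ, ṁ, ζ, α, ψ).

(2, -3, -1, -3, -4)

M: e_1·(1) + e_2·(1) + e_3·(-1) + e_4·(0) + e_5·(0) = 0
L: e_1·(0) + e_2·(0) + e_3·(2) + e_4·(2) + e_5·(-2) = 0
T: e_1·(0) + e_2·(-1) + e_3·(2) + e_4·(-1) + e_5·(1) = 0
I: e_1·(2) + e_2·(0) + e_3·(0) + e_4·(0) + e_5·(1) = 0
Solving this homogeneous linear system for the smallest-integer solution (first nonzero entry positive) gives (2, -3, -1, -3, -4).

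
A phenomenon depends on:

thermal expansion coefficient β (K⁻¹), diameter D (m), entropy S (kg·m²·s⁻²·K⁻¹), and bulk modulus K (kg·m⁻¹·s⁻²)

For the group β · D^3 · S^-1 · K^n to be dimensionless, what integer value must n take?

Balance the M exponent: (1)·n from K, plus (0) + 3·(0) − (1) = -1 from the rest, must sum to zero.
n − 1 = 0, so n = 1.

1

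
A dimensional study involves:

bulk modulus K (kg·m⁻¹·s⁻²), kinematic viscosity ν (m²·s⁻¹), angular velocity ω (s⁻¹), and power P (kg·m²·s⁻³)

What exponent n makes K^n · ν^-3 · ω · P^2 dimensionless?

Balance the M exponent: (1)·n from K, plus −3·(0) + (0) + 2·(1) = 2 from the rest, must sum to zero.
n + 2 = 0, so n = -2.

-2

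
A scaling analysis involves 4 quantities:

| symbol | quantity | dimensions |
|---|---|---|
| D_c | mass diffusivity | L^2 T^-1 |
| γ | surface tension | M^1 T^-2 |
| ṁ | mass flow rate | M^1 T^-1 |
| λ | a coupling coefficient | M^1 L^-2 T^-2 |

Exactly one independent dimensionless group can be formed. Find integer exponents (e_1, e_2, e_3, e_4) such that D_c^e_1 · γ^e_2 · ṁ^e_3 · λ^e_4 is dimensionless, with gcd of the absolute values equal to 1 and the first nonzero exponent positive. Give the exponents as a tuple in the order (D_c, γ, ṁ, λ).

M: e_1·(0) + e_2·(1) + e_3·(1) + e_4·(1) = 0
L: e_1·(2) + e_2·(0) + e_3·(0) + e_4·(-2) = 0
T: e_1·(-1) + e_2·(-2) + e_3·(-1) + e_4·(-2) = 0
Solving this homogeneous linear system for the smallest-integer solution (first nonzero entry positive) gives (1, -2, 1, 1).

(1, -2, 1, 1)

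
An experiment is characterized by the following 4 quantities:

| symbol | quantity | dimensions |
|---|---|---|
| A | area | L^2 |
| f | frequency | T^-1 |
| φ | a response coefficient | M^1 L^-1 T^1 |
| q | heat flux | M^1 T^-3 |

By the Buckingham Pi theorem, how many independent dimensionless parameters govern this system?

There are 4 variables and 3 base dimensions (M, L, T).
The dimension matrix has rank 3.
Independent dimensionless groups: 4 − 3 = 1.

1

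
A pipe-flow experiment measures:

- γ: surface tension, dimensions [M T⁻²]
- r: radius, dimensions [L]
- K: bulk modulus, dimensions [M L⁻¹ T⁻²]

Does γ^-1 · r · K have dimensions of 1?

Sum the exponent of each base dimension across the product:
  M: −[γ]_M + [r]_M + [K]_M = −(1) + (0) + (1) = 0
  L: −[γ]_L + [r]_L + [K]_L = −(0) + (1) + (-1) = 0
  T: −[γ]_T + [r]_T + [K]_T = −(-2) + (0) + (-2) = 0
All base exponents vanish — dimensionless.

yes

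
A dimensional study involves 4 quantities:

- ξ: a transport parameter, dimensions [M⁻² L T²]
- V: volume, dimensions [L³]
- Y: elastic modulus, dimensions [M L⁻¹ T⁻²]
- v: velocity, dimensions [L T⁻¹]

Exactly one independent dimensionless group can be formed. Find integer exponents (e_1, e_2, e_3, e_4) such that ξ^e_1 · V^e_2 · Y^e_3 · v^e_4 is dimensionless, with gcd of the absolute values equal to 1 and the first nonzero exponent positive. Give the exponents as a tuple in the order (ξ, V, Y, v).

M: e_1·(-2) + e_2·(0) + e_3·(1) + e_4·(0) = 0
L: e_1·(1) + e_2·(3) + e_3·(-1) + e_4·(1) = 0
T: e_1·(2) + e_2·(0) + e_3·(-2) + e_4·(-1) = 0
Solving this homogeneous linear system for the smallest-integer solution (first nonzero entry positive) gives (1, 1, 2, -2).

(1, 1, 2, -2)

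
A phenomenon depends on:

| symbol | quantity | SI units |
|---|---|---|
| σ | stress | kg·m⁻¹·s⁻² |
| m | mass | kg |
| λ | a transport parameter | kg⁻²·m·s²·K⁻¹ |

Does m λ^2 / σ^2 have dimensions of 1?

no

Sum the exponent of each base dimension across the product:
  M: −2·[σ]_M + [m]_M + 2·[λ]_M = −2·(1) + (1) + 2·(-2) = -5
  L: −2·[σ]_L + [m]_L + 2·[λ]_L = −2·(-1) + (0) + 2·(1) = 4
  T: −2·[σ]_T + [m]_T + 2·[λ]_T = −2·(-2) + (0) + 2·(2) = 8
  Θ: −2·[σ]_Θ + [m]_Θ + 2·[λ]_Θ = −2·(0) + (0) + 2·(-1) = -2
Net dimensions [M⁻⁵ L⁴ T⁸ Θ⁻²] ≠ [1] — not dimensionless.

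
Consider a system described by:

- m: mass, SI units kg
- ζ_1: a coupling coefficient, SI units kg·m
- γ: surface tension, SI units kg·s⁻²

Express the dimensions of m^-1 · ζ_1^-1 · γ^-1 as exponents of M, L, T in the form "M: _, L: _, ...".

M: -3, L: -1, T: 2

Collect each base-dimension exponent across the product:
  M: −(1) − (1) − (1) = -3
  L: −(0) − (1) − (0) = -1
  T: −(0) − (0) − (-2) = 2
So the dimensions are [M⁻³ L⁻¹ T²].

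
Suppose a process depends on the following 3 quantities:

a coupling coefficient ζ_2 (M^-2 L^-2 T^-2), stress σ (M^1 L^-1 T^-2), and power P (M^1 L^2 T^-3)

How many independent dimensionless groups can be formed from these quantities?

0

There are 3 variables and 3 base dimensions (M, L, T).
The dimension matrix has rank 3.
Independent dimensionless groups: 3 − 3 = 0.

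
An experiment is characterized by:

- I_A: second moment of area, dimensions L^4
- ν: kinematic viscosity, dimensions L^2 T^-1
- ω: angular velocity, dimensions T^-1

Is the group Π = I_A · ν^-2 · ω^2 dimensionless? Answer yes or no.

Sum the exponent of each base dimension across the product:
  L: [I_A]_L − 2·[ν]_L + 2·[ω]_L = (4) − 2·(2) + 2·(0) = 0
  T: [I_A]_T − 2·[ν]_T + 2·[ω]_T = (0) − 2·(-1) + 2·(-1) = 0
All base exponents vanish — dimensionless.

yes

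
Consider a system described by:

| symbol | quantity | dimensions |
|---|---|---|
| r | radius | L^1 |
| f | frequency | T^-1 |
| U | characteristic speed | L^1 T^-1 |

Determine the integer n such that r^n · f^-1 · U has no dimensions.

-1

Balance the L exponent: (1)·n from r, plus −(0) + (1) = 1 from the rest, must sum to zero.
n + 1 = 0, so n = -1.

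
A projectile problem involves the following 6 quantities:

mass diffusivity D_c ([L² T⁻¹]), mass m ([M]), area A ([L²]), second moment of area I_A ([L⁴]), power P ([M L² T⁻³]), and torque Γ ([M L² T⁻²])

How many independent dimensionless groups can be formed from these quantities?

There are 6 variables and 3 base dimensions (M, L, T).
The dimension matrix has rank 3.
Independent dimensionless groups: 6 − 3 = 3.

3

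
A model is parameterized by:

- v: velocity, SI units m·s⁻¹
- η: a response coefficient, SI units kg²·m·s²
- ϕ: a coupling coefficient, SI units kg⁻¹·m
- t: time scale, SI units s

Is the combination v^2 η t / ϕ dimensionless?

no

Sum the exponent of each base dimension across the product:
  M: 2·[v]_M + [η]_M − [ϕ]_M + [t]_M = 2·(0) + (2) − (-1) + (0) = 3
  L: 2·[v]_L + [η]_L − [ϕ]_L + [t]_L = 2·(1) + (1) − (1) + (0) = 2
  T: 2·[v]_T + [η]_T − [ϕ]_T + [t]_T = 2·(-1) + (2) − (0) + (1) = 1
Net dimensions [M³ L² T] ≠ [1] — not dimensionless.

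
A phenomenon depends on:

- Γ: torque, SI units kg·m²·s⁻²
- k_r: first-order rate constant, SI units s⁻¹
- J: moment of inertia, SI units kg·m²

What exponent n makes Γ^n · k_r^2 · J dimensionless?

Balance the M exponent: (1)·n from Γ, plus 2·(0) + (1) = 1 from the rest, must sum to zero.
n + 1 = 0, so n = -1.

-1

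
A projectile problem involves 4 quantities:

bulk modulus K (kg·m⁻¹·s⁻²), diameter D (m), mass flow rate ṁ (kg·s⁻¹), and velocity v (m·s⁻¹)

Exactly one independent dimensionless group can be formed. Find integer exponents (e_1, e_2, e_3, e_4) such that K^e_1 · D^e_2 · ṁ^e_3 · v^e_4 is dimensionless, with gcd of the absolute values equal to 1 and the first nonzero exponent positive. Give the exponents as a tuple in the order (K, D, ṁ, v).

M: e_1·(1) + e_2·(0) + e_3·(1) + e_4·(0) = 0
L: e_1·(-1) + e_2·(1) + e_3·(0) + e_4·(1) = 0
T: e_1·(-2) + e_2·(0) + e_3·(-1) + e_4·(-1) = 0
Solving this homogeneous linear system for the smallest-integer solution (first nonzero entry positive) gives (1, 2, -1, -1).

(1, 2, -1, -1)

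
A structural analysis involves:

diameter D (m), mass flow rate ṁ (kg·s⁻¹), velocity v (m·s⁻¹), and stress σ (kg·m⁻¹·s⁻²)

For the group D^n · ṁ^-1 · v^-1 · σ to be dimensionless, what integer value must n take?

Balance the L exponent: (1)·n from D, plus −(0) − (1) + (-1) = -2 from the rest, must sum to zero.
n − 2 = 0, so n = 2.

2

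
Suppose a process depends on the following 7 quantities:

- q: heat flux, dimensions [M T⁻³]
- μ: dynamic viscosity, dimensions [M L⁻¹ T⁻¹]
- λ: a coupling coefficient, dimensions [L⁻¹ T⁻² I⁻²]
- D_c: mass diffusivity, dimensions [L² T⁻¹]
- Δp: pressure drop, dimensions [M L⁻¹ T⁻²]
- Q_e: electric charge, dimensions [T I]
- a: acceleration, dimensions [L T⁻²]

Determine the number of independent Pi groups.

3

There are 7 variables and 4 base dimensions (M, L, T, I).
The dimension matrix has rank 4.
Independent dimensionless groups: 7 − 4 = 3.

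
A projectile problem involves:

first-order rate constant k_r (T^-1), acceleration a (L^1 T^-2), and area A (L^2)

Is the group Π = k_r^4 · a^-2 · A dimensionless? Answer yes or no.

Sum the exponent of each base dimension across the product:
  M: 4·[k_r]_M − 2·[a]_M + [A]_M = 4·(0) − 2·(0) + (0) = 0
  L: 4·[k_r]_L − 2·[a]_L + [A]_L = 4·(0) − 2·(1) + (2) = 0
  T: 4·[k_r]_T − 2·[a]_T + [A]_T = 4·(-1) − 2·(-2) + (0) = 0
All base exponents vanish — dimensionless.

yes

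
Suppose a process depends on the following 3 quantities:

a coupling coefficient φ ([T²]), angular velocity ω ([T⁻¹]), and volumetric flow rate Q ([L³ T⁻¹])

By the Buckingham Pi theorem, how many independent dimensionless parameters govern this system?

1

There are 3 variables and 2 base dimensions (L, T).
The dimension matrix has rank 2.
Independent dimensionless groups: 3 − 2 = 1.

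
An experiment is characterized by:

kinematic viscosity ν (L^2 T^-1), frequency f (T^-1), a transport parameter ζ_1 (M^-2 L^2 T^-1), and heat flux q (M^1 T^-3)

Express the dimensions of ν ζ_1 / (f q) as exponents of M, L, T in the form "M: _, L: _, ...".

Collect each base-dimension exponent across the product:
  M: (0) − (0) + (-2) − (1) = -3
  L: (2) − (0) + (2) − (0) = 4
  T: (-1) − (-1) + (-1) − (-3) = 2
So the dimensions are [M⁻³ L⁴ T²].

M: -3, L: 4, T: 2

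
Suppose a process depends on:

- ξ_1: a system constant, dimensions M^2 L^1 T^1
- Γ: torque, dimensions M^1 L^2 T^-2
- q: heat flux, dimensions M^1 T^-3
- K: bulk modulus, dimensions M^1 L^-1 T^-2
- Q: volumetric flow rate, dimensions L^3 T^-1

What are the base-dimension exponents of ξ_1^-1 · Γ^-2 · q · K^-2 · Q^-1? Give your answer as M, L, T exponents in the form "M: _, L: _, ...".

M: -5, L: -6, T: 5

Collect each base-dimension exponent across the product:
  M: −(2) − 2·(1) + (1) − 2·(1) − (0) = -5
  L: −(1) − 2·(2) + (0) − 2·(-1) − (3) = -6
  T: −(1) − 2·(-2) + (-3) − 2·(-2) − (-1) = 5
So the dimensions are [M⁻⁵ L⁻⁶ T⁵].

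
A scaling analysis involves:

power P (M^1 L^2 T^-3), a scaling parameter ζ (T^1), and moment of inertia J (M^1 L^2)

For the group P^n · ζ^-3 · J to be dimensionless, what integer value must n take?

-1

Balance the M exponent: (1)·n from P, plus −3·(0) + (1) = 1 from the rest, must sum to zero.
n + 1 = 0, so n = -1.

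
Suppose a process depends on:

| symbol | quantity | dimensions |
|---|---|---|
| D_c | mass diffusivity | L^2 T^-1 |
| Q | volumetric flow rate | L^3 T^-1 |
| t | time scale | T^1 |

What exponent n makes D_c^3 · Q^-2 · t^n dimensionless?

1

Balance the T exponent: (1)·n from t, plus 3·(-1) − 2·(-1) = -1 from the rest, must sum to zero.
n − 1 = 0, so n = 1.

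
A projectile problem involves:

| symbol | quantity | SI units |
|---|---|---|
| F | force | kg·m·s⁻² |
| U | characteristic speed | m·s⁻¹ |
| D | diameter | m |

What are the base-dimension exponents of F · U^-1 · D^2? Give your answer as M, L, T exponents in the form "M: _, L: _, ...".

Collect each base-dimension exponent across the product:
  M: (1) − (0) + 2·(0) = 1
  L: (1) − (1) + 2·(1) = 2
  T: (-2) − (-1) + 2·(0) = -1
So the dimensions are [M L² T⁻¹].

M: 1, L: 2, T: -1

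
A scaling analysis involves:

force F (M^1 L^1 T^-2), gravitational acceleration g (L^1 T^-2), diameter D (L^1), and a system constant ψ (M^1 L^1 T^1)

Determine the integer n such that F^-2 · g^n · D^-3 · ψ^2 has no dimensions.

Balance the L exponent: (1)·n from g, plus −2·(1) − 3·(1) + 2·(1) = -3 from the rest, must sum to zero.
n − 3 = 0, so n = 3.

3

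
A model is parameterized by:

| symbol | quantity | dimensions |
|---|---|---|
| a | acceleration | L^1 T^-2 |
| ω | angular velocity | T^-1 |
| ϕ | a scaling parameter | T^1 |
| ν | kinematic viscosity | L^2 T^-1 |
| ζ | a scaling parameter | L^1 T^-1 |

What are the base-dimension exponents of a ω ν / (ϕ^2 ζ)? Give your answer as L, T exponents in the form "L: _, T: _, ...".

Collect each base-dimension exponent across the product:
  L: (1) + (0) − 2·(0) + (2) − (1) = 2
  T: (-2) + (-1) − 2·(1) + (-1) − (-1) = -5
So the dimensions are [L² T⁻⁵].

L: 2, T: -5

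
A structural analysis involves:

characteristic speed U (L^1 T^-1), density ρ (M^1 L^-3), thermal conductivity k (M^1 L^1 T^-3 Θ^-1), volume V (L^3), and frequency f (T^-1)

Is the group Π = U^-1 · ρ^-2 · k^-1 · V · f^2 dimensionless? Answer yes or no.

no

Sum the exponent of each base dimension across the product:
  M: −[U]_M − 2·[ρ]_M − [k]_M + [V]_M + 2·[f]_M = −(0) − 2·(1) − (1) + (0) + 2·(0) = -3
  L: −[U]_L − 2·[ρ]_L − [k]_L + [V]_L + 2·[f]_L = −(1) − 2·(-3) − (1) + (3) + 2·(0) = 7
  T: −[U]_T − 2·[ρ]_T − [k]_T + [V]_T + 2·[f]_T = −(-1) − 2·(0) − (-3) + (0) + 2·(-1) = 2
  Θ: −[U]_Θ − 2·[ρ]_Θ − [k]_Θ + [V]_Θ + 2·[f]_Θ = −(0) − 2·(0) − (-1) + (0) + 2·(0) = 1
Net dimensions [M⁻³ L⁷ T² Θ] ≠ [1] — not dimensionless.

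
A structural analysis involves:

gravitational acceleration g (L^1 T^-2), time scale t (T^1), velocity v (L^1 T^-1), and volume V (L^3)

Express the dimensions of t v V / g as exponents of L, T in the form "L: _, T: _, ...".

L: 3, T: 2

Collect each base-dimension exponent across the product:
  L: −(1) + (0) + (1) + (3) = 3
  T: −(-2) + (1) + (-1) + (0) = 2
So the dimensions are [L³ T²].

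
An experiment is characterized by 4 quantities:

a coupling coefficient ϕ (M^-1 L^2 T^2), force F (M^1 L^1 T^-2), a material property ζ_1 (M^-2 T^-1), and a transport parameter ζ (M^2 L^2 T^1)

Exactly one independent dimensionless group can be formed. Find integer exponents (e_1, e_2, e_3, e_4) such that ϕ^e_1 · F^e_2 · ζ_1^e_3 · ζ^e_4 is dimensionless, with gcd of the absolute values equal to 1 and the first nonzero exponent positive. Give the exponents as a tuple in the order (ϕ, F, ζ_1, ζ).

M: e_1·(-1) + e_2·(1) + e_3·(-2) + e_4·(2) = 0
L: e_1·(2) + e_2·(1) + e_3·(0) + e_4·(2) = 0
T: e_1·(2) + e_2·(-2) + e_3·(-1) + e_4·(1) = 0
Solving this homogeneous linear system for the smallest-integer solution (first nonzero entry positive) gives (2, 2, -3, -3).

(2, 2, -3, -3)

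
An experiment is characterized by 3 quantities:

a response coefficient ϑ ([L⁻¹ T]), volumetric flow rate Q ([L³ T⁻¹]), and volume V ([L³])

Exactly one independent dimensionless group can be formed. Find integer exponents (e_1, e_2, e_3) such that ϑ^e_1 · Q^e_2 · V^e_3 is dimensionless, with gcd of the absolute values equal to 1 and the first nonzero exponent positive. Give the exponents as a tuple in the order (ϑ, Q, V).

L: e_1·(-1) + e_2·(3) + e_3·(3) = 0
T: e_1·(1) + e_2·(-1) + e_3·(0) = 0
Solving this homogeneous linear system for the smallest-integer solution (first nonzero entry positive) gives (3, 3, -2).

(3, 3, -2)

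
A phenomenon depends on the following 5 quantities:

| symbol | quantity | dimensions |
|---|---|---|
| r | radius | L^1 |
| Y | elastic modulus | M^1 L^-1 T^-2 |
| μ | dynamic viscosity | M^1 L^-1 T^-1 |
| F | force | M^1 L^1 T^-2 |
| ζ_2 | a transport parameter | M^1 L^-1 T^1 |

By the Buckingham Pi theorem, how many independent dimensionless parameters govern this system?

There are 5 variables and 3 base dimensions (M, L, T).
The dimension matrix has rank 3.
Independent dimensionless groups: 5 − 3 = 2.

2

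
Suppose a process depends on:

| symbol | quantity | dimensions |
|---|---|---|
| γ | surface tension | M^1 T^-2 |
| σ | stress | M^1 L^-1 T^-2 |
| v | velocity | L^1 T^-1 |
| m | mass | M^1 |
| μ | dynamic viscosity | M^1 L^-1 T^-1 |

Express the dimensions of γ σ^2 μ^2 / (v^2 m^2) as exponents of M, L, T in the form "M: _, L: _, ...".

M: 3, L: -6, T: -6

Collect each base-dimension exponent across the product:
  M: (1) + 2·(1) − 2·(0) − 2·(1) + 2·(1) = 3
  L: (0) + 2·(-1) − 2·(1) − 2·(0) + 2·(-1) = -6
  T: (-2) + 2·(-2) − 2·(-1) − 2·(0) + 2·(-1) = -6
So the dimensions are [M³ L⁻⁶ T⁻⁶].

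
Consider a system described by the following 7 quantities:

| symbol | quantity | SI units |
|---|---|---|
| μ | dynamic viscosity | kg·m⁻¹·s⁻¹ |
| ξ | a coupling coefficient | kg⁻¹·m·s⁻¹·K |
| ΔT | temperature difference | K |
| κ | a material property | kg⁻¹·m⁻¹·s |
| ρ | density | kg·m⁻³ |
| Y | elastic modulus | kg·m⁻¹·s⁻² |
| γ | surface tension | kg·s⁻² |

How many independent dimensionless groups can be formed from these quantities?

There are 7 variables and 4 base dimensions (M, L, T, Θ).
The dimension matrix has rank 4.
Independent dimensionless groups: 7 − 4 = 3.

3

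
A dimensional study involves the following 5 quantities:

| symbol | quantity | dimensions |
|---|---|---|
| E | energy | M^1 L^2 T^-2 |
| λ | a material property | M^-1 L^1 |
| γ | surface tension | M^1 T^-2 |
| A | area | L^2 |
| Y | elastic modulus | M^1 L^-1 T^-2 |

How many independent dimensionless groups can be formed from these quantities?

There are 5 variables and 3 base dimensions (M, L, T).
The dimension matrix has rank 3.
Independent dimensionless groups: 5 − 3 = 2.

2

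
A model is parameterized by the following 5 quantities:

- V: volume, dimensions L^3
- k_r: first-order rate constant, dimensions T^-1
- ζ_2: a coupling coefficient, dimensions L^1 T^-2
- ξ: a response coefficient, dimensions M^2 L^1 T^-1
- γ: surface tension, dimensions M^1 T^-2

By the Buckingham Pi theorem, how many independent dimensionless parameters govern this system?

There are 5 variables and 3 base dimensions (M, L, T).
The dimension matrix has rank 3.
Independent dimensionless groups: 5 − 3 = 2.

2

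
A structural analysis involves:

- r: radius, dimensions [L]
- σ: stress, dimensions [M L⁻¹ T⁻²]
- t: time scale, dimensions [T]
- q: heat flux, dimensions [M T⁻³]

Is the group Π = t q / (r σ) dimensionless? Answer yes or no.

yes

Sum the exponent of each base dimension across the product:
  M: −[r]_M − [σ]_M + [t]_M + [q]_M = −(0) − (1) + (0) + (1) = 0
  L: −[r]_L − [σ]_L + [t]_L + [q]_L = −(1) − (-1) + (0) + (0) = 0
  T: −[r]_T − [σ]_T + [t]_T + [q]_T = −(0) − (-2) + (1) + (-3) = 0
All base exponents vanish — dimensionless.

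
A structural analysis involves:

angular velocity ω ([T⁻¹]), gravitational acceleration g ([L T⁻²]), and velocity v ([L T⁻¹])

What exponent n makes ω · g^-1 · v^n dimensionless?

1

Balance the L exponent: (1)·n from v, plus (0) − (1) = -1 from the rest, must sum to zero.
n − 1 = 0, so n = 1.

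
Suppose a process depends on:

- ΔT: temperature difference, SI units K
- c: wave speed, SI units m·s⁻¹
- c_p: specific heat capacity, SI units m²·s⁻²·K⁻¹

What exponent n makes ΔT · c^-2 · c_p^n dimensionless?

1

Balance the L exponent: (2)·n from c_p, plus (0) − 2·(1) = -2 from the rest, must sum to zero.
2n − 2 = 0, so n = 1.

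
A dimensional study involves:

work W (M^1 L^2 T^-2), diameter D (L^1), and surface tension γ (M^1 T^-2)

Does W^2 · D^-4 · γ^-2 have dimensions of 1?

Sum the exponent of each base dimension across the product:
  M: 2·[W]_M − 4·[D]_M − 2·[γ]_M = 2·(1) − 4·(0) − 2·(1) = 0
  L: 2·[W]_L − 4·[D]_L − 2·[γ]_L = 2·(2) − 4·(1) − 2·(0) = 0
  T: 2·[W]_T − 4·[D]_T − 2·[γ]_T = 2·(-2) − 4·(0) − 2·(-2) = 0
All base exponents vanish — dimensionless.

yes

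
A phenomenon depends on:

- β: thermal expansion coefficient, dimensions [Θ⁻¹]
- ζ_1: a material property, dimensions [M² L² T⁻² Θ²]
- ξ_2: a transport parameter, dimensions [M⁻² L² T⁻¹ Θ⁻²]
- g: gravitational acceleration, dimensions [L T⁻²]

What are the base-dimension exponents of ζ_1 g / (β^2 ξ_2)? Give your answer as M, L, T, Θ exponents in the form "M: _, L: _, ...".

M: 4, L: 1, T: -3, Θ: 6

Collect each base-dimension exponent across the product:
  M: −2·(0) + (2) − (-2) + (0) = 4
  L: −2·(0) + (2) − (2) + (1) = 1
  T: −2·(0) + (-2) − (-1) + (-2) = -3
  Θ: −2·(-1) + (2) − (-2) + (0) = 6
So the dimensions are [M⁴ L T⁻³ Θ⁶].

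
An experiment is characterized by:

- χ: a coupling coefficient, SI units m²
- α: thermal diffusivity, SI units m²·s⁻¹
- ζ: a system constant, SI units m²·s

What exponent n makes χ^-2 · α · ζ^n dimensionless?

1

Balance the L exponent: (2)·n from ζ, plus −2·(2) + (2) = -2 from the rest, must sum to zero.
2n − 2 = 0, so n = 1.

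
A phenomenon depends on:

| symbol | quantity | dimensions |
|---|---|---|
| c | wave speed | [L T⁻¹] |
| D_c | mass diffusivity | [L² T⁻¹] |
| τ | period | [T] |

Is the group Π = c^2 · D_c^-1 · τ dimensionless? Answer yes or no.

yes

Sum the exponent of each base dimension across the product:
  M: 2·[c]_M − [D_c]_M + [τ]_M = 2·(0) − (0) + (0) = 0
  L: 2·[c]_L − [D_c]_L + [τ]_L = 2·(1) − (2) + (0) = 0
  T: 2·[c]_T − [D_c]_T + [τ]_T = 2·(-1) − (-1) + (1) = 0
  Θ: 2·[c]_Θ − [D_c]_Θ + [τ]_Θ = 2·(0) − (0) + (0) = 0
All base exponents vanish — dimensionless.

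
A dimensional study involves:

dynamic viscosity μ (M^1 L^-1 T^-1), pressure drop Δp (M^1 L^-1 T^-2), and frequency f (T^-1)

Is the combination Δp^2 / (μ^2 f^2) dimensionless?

yes

Sum the exponent of each base dimension across the product:
  M: −2·[μ]_M + 2·[Δp]_M − 2·[f]_M = −2·(1) + 2·(1) − 2·(0) = 0
  L: −2·[μ]_L + 2·[Δp]_L − 2·[f]_L = −2·(-1) + 2·(-1) − 2·(0) = 0
  T: −2·[μ]_T + 2·[Δp]_T − 2·[f]_T = −2·(-1) + 2·(-2) − 2·(-1) = 0
All base exponents vanish — dimensionless.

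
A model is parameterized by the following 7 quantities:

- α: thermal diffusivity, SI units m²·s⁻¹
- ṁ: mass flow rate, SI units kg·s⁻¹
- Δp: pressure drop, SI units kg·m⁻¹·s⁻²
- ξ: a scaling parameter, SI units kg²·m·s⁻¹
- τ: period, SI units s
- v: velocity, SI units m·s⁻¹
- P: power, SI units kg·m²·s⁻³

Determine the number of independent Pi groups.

4

There are 7 variables and 3 base dimensions (M, L, T).
The dimension matrix has rank 3.
Independent dimensionless groups: 7 − 3 = 4.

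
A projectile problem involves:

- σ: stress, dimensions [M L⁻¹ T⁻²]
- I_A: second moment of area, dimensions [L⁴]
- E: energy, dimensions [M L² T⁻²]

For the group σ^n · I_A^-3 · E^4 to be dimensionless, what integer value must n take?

Balance the M exponent: (1)·n from σ, plus −3·(0) + 4·(1) = 4 from the rest, must sum to zero.
n + 4 = 0, so n = -4.

-4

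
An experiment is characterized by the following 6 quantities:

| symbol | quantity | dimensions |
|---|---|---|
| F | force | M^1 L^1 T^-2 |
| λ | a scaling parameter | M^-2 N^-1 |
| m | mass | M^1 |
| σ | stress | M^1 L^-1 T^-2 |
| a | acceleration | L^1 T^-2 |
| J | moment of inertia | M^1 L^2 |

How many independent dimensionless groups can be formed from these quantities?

There are 6 variables and 4 base dimensions (M, L, T, N).
The dimension matrix has rank 4.
Independent dimensionless groups: 6 − 4 = 2.

2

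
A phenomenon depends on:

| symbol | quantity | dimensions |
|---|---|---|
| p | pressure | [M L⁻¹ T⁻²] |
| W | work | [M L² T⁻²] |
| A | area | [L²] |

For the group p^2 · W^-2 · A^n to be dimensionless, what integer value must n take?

Balance the L exponent: (2)·n from A, plus 2·(-1) − 2·(2) = -6 from the rest, must sum to zero.
2n − 6 = 0, so n = 3.

3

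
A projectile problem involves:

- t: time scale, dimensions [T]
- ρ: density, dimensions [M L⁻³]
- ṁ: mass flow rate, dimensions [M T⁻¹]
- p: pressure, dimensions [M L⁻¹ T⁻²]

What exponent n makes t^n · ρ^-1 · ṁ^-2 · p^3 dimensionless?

4

Balance the T exponent: (1)·n from t, plus −(0) − 2·(-1) + 3·(-2) = -4 from the rest, must sum to zero.
n − 4 = 0, so n = 4.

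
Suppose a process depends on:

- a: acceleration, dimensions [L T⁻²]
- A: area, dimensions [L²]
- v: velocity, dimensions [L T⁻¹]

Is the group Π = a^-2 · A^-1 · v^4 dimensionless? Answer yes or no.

yes

Sum the exponent of each base dimension across the product:
  M: −2·[a]_M − [A]_M + 4·[v]_M = −2·(0) − (0) + 4·(0) = 0
  L: −2·[a]_L − [A]_L + 4·[v]_L = −2·(1) − (2) + 4·(1) = 0
  T: −2·[a]_T − [A]_T + 4·[v]_T = −2·(-2) − (0) + 4·(-1) = 0
All base exponents vanish — dimensionless.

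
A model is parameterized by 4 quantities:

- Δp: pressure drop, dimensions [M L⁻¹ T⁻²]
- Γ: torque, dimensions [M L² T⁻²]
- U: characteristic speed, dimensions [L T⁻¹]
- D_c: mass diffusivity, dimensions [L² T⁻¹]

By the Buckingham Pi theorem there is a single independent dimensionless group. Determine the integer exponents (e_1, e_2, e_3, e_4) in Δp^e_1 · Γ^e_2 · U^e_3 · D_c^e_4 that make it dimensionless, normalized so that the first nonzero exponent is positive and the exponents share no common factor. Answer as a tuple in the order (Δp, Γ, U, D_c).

(1, -1, -3, 3)

M: e_1·(1) + e_2·(1) + e_3·(0) + e_4·(0) = 0
L: e_1·(-1) + e_2·(2) + e_3·(1) + e_4·(2) = 0
T: e_1·(-2) + e_2·(-2) + e_3·(-1) + e_4·(-1) = 0
Solving this homogeneous linear system for the smallest-integer solution (first nonzero entry positive) gives (1, -1, -3, 3).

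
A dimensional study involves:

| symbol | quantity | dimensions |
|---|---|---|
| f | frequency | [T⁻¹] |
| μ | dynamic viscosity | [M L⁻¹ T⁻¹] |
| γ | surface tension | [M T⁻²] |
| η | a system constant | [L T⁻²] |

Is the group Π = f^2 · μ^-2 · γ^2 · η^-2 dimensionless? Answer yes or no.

Sum the exponent of each base dimension across the product:
  M: 2·[f]_M − 2·[μ]_M + 2·[γ]_M − 2·[η]_M = 2·(0) − 2·(1) + 2·(1) − 2·(0) = 0
  L: 2·[f]_L − 2·[μ]_L + 2·[γ]_L − 2·[η]_L = 2·(0) − 2·(-1) + 2·(0) − 2·(1) = 0
  T: 2·[f]_T − 2·[μ]_T + 2·[γ]_T − 2·[η]_T = 2·(-1) − 2·(-1) + 2·(-2) − 2·(-2) = 0
All base exponents vanish — dimensionless.

yes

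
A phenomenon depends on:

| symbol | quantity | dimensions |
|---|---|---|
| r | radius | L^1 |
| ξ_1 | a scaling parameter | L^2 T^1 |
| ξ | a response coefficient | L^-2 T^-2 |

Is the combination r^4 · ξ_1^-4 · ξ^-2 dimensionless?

Sum the exponent of each base dimension across the product:
  L: 4·[r]_L − 4·[ξ_1]_L − 2·[ξ]_L = 4·(1) − 4·(2) − 2·(-2) = 0
  T: 4·[r]_T − 4·[ξ_1]_T − 2·[ξ]_T = 4·(0) − 4·(1) − 2·(-2) = 0
All base exponents vanish — dimensionless.

yes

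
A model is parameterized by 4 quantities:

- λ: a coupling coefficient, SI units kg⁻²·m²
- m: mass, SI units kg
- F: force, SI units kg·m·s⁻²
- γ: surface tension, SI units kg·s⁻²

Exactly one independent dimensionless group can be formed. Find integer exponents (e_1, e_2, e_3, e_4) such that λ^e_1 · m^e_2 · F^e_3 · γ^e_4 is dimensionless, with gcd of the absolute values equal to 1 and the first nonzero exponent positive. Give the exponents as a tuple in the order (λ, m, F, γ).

M: e_1·(-2) + e_2·(1) + e_3·(1) + e_4·(1) = 0
L: e_1·(2) + e_2·(0) + e_3·(1) + e_4·(0) = 0
T: e_1·(0) + e_2·(0) + e_3·(-2) + e_4·(-2) = 0
Solving this homogeneous linear system for the smallest-integer solution (first nonzero entry positive) gives (1, 2, -2, 2).

(1, 2, -2, 2)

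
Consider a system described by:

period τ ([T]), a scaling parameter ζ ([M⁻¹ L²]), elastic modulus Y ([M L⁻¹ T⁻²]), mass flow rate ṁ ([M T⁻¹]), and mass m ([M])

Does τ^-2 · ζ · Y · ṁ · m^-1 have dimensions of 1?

no

Sum the exponent of each base dimension across the product:
  M: −2·[τ]_M + [ζ]_M + [Y]_M + [ṁ]_M − [m]_M = −2·(0) + (-1) + (1) + (1) − (1) = 0
  L: −2·[τ]_L + [ζ]_L + [Y]_L + [ṁ]_L − [m]_L = −2·(0) + (2) + (-1) + (0) − (0) = 1
  T: −2·[τ]_T + [ζ]_T + [Y]_T + [ṁ]_T − [m]_T = −2·(1) + (0) + (-2) + (-1) − (0) = -5
Net dimensions [L T⁻⁵] ≠ [1] — not dimensionless.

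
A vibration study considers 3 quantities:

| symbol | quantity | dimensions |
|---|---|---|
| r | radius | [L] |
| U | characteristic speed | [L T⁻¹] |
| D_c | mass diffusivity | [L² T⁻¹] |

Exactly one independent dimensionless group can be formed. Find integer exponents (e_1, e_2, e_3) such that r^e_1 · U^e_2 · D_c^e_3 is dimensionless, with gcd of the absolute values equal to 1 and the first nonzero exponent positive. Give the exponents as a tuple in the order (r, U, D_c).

(1, 1, -1)

L: e_1·(1) + e_2·(1) + e_3·(2) = 0
T: e_1·(0) + e_2·(-1) + e_3·(-1) = 0
Solving this homogeneous linear system for the smallest-integer solution (first nonzero entry positive) gives (1, 1, -1).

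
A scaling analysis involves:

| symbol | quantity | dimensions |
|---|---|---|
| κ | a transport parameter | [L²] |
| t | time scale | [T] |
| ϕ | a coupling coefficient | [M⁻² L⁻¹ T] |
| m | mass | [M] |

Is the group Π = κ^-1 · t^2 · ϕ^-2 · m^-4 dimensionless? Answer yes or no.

Sum the exponent of each base dimension across the product:
  M: −[κ]_M + 2·[t]_M − 2·[ϕ]_M − 4·[m]_M = −(0) + 2·(0) − 2·(-2) − 4·(1) = 0
  L: −[κ]_L + 2·[t]_L − 2·[ϕ]_L − 4·[m]_L = −(2) + 2·(0) − 2·(-1) − 4·(0) = 0
  T: −[κ]_T + 2·[t]_T − 2·[ϕ]_T − 4·[m]_T = −(0) + 2·(1) − 2·(1) − 4·(0) = 0
All base exponents vanish — dimensionless.

yes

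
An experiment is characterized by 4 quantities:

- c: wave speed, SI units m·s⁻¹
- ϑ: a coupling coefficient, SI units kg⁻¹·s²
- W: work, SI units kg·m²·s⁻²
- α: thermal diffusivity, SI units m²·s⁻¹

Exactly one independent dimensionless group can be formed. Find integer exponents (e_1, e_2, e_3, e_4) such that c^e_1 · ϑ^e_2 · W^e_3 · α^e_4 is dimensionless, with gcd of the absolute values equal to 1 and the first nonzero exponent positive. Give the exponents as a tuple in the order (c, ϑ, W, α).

M: e_1·(0) + e_2·(-1) + e_3·(1) + e_4·(0) = 0
L: e_1·(1) + e_2·(0) + e_3·(2) + e_4·(2) = 0
T: e_1·(-1) + e_2·(2) + e_3·(-2) + e_4·(-1) = 0
Solving this homogeneous linear system for the smallest-integer solution (first nonzero entry positive) gives (2, 1, 1, -2).

(2, 1, 1, -2)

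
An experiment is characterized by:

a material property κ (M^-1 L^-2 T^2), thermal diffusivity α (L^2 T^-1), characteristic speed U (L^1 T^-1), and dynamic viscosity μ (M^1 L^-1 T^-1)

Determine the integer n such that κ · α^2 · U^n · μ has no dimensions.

Balance the L exponent: (1)·n from U, plus (-2) + 2·(2) + (-1) = 1 from the rest, must sum to zero.
n + 1 = 0, so n = -1.

-1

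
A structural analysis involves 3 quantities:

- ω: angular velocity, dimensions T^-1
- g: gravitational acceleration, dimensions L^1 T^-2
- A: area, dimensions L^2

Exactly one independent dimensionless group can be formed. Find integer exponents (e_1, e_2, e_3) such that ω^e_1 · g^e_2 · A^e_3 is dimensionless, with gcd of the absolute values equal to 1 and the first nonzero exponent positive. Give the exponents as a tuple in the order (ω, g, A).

L: e_1·(0) + e_2·(1) + e_3·(2) = 0
T: e_1·(-1) + e_2·(-2) + e_3·(0) = 0
Solving this homogeneous linear system for the smallest-integer solution (first nonzero entry positive) gives (4, -2, 1).

(4, -2, 1)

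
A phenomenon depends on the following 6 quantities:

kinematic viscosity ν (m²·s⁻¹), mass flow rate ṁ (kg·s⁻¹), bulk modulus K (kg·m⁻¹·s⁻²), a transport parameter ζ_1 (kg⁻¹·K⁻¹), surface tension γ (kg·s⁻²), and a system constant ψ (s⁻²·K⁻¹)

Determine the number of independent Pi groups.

2

There are 6 variables and 4 base dimensions (M, L, T, Θ).
The dimension matrix has rank 4.
Independent dimensionless groups: 6 − 4 = 2.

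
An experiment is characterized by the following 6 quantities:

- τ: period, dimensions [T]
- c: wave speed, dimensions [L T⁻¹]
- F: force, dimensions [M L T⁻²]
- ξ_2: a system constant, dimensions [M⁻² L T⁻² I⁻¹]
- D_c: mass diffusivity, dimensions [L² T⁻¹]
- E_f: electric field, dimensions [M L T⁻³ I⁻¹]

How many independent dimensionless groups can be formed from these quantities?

2

There are 6 variables and 4 base dimensions (M, L, T, I).
The dimension matrix has rank 4.
Independent dimensionless groups: 6 − 4 = 2.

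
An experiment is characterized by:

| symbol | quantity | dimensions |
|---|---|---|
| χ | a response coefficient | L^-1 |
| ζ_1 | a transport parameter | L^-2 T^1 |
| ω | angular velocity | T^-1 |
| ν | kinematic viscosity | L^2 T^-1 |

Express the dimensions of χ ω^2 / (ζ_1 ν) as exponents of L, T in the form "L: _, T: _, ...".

Collect each base-dimension exponent across the product:
  L: (-1) − (-2) + 2·(0) − (2) = -1
  T: (0) − (1) + 2·(-1) − (-1) = -2
So the dimensions are [L⁻¹ T⁻²].

L: -1, T: -2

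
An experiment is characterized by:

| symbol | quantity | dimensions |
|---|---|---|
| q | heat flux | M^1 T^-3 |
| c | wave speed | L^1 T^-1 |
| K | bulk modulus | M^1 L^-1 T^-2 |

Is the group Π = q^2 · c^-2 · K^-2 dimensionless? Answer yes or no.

Sum the exponent of each base dimension across the product:
  M: 2·[q]_M − 2·[c]_M − 2·[K]_M = 2·(1) − 2·(0) − 2·(1) = 0
  L: 2·[q]_L − 2·[c]_L − 2·[K]_L = 2·(0) − 2·(1) − 2·(-1) = 0
  T: 2·[q]_T − 2·[c]_T − 2·[K]_T = 2·(-3) − 2·(-1) − 2·(-2) = 0
All base exponents vanish — dimensionless.

yes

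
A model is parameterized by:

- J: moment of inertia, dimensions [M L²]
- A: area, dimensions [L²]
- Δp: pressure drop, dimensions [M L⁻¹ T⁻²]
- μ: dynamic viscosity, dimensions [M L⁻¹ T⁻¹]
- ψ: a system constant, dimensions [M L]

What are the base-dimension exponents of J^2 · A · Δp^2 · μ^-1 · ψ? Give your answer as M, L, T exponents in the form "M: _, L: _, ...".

M: 4, L: 6, T: -3

Collect each base-dimension exponent across the product:
  M: 2·(1) + (0) + 2·(1) − (1) + (1) = 4
  L: 2·(2) + (2) + 2·(-1) − (-1) + (1) = 6
  T: 2·(0) + (0) + 2·(-2) − (-1) + (0) = -3
So the dimensions are [M⁴ L⁶ T⁻³].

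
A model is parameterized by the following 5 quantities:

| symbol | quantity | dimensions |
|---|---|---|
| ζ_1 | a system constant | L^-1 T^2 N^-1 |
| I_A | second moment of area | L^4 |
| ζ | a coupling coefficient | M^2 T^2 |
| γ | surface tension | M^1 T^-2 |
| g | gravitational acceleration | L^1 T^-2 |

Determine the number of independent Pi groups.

There are 5 variables and 4 base dimensions (M, L, T, N).
The dimension matrix has rank 4.
Independent dimensionless groups: 5 − 4 = 1.

1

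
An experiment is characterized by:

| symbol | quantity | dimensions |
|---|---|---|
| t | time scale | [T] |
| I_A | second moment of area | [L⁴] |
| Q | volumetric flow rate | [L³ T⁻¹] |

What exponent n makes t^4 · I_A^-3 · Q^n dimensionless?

Balance the L exponent: (3)·n from Q, plus 4·(0) − 3·(4) = -12 from the rest, must sum to zero.
3n − 12 = 0, so n = 4.

4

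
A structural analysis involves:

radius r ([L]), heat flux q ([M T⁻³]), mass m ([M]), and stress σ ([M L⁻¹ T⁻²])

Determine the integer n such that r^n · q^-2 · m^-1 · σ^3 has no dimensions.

Balance the L exponent: (1)·n from r, plus −2·(0) − (0) + 3·(-1) = -3 from the rest, must sum to zero.
n − 3 = 0, so n = 3.

3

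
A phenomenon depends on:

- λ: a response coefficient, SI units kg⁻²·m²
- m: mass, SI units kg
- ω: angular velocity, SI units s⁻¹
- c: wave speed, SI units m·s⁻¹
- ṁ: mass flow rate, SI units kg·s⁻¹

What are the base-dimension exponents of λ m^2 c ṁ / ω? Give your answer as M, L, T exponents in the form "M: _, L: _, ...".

M: 1, L: 3, T: -1

Collect each base-dimension exponent across the product:
  M: (-2) + 2·(1) − (0) + (0) + (1) = 1
  L: (2) + 2·(0) − (0) + (1) + (0) = 3
  T: (0) + 2·(0) − (-1) + (-1) + (-1) = -1
So the dimensions are [M L³ T⁻¹].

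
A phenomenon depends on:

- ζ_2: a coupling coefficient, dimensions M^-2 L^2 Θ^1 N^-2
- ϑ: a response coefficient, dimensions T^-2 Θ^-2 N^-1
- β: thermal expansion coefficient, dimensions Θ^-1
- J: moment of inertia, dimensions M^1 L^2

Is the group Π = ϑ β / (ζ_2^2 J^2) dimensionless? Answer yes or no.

no

Sum the exponent of each base dimension across the product:
  M: −2·[ζ_2]_M + [ϑ]_M + [β]_M − 2·[J]_M = −2·(-2) + (0) + (0) − 2·(1) = 2
  L: −2·[ζ_2]_L + [ϑ]_L + [β]_L − 2·[J]_L = −2·(2) + (0) + (0) − 2·(2) = -8
  T: −2·[ζ_2]_T + [ϑ]_T + [β]_T − 2·[J]_T = −2·(0) + (-2) + (0) − 2·(0) = -2
  Θ: −2·[ζ_2]_Θ + [ϑ]_Θ + [β]_Θ − 2·[J]_Θ = −2·(1) + (-2) + (-1) − 2·(0) = -5
  N: −2·[ζ_2]_N + [ϑ]_N + [β]_N − 2·[J]_N = −2·(-2) + (-1) + (0) − 2·(0) = 3
Net dimensions [M² L⁻⁸ T⁻² Θ⁻⁵ N³] ≠ [1] — not dimensionless.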